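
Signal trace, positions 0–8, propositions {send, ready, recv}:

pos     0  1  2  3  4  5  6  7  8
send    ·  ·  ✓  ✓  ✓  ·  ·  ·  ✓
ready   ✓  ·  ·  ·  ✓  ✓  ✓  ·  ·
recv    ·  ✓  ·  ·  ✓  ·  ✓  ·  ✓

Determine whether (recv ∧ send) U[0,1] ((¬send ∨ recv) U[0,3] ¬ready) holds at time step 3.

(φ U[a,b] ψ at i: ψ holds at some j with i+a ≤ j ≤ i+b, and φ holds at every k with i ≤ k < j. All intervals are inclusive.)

Holds

Need some j in [3,4] with ((¬send ∨ recv) U[0,3] ¬ready), and (recv ∧ send) at every k in [3,j-1].
  j=3: ((¬send ∨ recv) U[0,3] ¬ready) holds; no prefix to check → satisfied.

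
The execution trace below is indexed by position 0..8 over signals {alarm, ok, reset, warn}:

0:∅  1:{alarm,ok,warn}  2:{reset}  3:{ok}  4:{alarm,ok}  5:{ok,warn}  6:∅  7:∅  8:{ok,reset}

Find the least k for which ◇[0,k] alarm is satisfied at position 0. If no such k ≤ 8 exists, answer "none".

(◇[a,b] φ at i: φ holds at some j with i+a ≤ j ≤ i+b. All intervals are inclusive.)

Scan j = 0,1,… for alarm:
  j=0: fails
  j=1: holds
First hit at j=1, so smallest k = 1-0 = 1.

1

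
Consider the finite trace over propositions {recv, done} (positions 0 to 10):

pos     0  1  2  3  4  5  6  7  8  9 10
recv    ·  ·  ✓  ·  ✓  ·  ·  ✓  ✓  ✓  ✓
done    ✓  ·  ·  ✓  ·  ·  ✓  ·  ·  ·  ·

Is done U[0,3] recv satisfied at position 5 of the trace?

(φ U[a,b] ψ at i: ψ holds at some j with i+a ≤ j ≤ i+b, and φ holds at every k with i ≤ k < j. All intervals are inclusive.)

Need some j in [5,8] with recv, and done at every k in [5,j-1].
  j=5: recv false.
  j=6: recv false.
  j=7: recv holds, but done fails at k=5 → not this j.
  j=8: recv holds, but done fails at k=5 → not this j.
No j in the window works → until fails.

No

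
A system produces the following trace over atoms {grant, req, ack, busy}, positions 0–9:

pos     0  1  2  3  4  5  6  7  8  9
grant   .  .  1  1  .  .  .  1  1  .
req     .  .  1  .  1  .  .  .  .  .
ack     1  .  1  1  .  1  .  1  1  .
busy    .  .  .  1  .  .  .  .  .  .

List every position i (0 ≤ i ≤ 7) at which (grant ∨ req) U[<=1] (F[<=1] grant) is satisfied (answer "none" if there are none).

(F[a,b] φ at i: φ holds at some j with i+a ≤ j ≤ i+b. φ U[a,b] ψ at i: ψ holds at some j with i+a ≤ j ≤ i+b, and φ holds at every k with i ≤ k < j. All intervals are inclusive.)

Evaluate at each i in [0,7]:
  i=0: ✗ (lhs fails at k=0 before rhs at j=1)
  i=1: ✓ (rhs at j=1)
  i=2: ✓ (rhs at j=2)
  i=3: ✓ (rhs at j=3)
  i=4: ✗ (no rhs in [4,5])
  i=5: ✗ (lhs fails at k=5 before rhs at j=6)
  i=6: ✓ (rhs at j=6)
  i=7: ✓ (rhs at j=7)

1, 2, 3, 6, 7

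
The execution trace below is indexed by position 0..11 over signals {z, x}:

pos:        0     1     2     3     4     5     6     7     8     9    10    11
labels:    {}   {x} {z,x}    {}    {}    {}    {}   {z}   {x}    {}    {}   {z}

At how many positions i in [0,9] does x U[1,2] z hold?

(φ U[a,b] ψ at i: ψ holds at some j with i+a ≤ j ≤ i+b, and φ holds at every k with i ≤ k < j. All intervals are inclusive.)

Evaluate at each i in [0,9]:
  i=0: ✗ (lhs fails at k=0 before rhs at j=2)
  i=1: ✓ (rhs at j=2; lhs holds on [1,1])
  i=2: ✗ (no rhs in [3,4])
  i=3: ✗ (no rhs in [4,5])
  i=4: ✗ (no rhs in [5,6])
  i=5: ✗ (lhs fails at k=5 before rhs at j=7)
  i=6: ✗ (lhs fails at k=6 before rhs at j=7)
  i=7: ✗ (no rhs in [8,9])
  i=8: ✗ (no rhs in [9,10])
  i=9: ✗ (lhs fails at k=9 before rhs at j=11)
Positions where it holds: {1} → 1.

1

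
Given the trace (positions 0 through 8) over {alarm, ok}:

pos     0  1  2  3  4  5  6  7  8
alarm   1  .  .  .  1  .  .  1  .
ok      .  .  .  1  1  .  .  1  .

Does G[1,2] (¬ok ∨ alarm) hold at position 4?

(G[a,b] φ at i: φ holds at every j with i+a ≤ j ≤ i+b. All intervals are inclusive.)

Holds

Check (¬ok ∨ alarm) at every j in [5,6]:
  j=5: true
  j=6: true
All positions satisfy it → formula holds.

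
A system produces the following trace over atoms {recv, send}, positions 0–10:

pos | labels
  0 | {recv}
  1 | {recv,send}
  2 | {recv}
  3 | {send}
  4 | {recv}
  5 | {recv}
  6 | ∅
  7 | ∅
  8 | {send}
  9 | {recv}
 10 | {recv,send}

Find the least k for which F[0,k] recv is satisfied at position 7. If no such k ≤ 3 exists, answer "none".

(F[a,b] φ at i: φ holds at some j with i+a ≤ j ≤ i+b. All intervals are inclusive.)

2

Scan j = 7,8,… for recv:
  j=7: fails
  j=8: fails
  j=9: holds
First hit at j=9, so smallest k = 9-7 = 2.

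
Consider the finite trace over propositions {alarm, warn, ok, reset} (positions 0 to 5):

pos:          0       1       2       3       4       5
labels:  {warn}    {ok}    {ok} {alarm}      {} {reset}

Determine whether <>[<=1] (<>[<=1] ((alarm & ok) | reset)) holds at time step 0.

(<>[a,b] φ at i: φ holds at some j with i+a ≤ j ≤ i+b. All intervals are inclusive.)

No

Check <>[<=1] ((alarm & ok) | reset) at each j in [0,1]:
  j=0: fails (none in [0,1])
  j=1: fails (none in [1,2])
No position in the window satisfies it → formula fails.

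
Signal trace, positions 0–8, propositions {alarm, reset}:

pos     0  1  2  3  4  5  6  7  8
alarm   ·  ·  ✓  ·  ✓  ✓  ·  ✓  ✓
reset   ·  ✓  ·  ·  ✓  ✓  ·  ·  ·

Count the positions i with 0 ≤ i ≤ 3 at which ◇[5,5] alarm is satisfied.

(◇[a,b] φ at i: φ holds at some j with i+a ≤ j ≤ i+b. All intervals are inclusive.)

3

Evaluate at each i in [0,3]:
  i=0: ✓ (witness j=5)
  i=1: ✗ (none in [6,6])
  i=2: ✓ (witness j=7)
  i=3: ✓ (witness j=8)
Positions where it holds: {0, 2, 3} → 3.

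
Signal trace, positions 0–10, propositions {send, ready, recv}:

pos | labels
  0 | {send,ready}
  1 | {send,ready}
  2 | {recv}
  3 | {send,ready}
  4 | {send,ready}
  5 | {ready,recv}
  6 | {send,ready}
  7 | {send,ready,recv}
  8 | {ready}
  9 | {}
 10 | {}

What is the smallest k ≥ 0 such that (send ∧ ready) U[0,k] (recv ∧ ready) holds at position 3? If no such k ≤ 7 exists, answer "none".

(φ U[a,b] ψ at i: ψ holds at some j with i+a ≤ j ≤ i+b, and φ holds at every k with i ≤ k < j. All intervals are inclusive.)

2

Need earliest j ≥ 3 with (recv ∧ ready), and (send ∧ ready) at every k in [3,j-1].
  j=3: rhs fails.
  j=4: rhs fails.
  j=5: rhs holds; lhs holds on [3,4]. k = 2.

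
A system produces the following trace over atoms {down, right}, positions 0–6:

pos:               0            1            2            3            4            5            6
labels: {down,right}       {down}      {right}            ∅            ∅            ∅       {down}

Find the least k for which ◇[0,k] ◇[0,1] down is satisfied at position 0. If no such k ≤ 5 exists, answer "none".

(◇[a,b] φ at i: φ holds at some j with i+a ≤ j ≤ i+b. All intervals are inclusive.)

Scan j = 0,1,… for ◇[0,1] down:
  j=0: holds
First hit at j=0, so smallest k = 0-0 = 0.

0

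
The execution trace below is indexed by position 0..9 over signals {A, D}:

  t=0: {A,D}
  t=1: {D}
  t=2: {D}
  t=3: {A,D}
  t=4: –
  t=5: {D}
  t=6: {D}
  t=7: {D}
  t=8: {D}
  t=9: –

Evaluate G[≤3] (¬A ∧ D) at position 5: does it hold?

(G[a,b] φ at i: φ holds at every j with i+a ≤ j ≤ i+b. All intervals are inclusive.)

Holds

Check (¬A ∧ D) at every j in [5,8]:
  j=5: true
  j=6: true
  j=7: true
  j=8: true
All positions satisfy it → formula holds.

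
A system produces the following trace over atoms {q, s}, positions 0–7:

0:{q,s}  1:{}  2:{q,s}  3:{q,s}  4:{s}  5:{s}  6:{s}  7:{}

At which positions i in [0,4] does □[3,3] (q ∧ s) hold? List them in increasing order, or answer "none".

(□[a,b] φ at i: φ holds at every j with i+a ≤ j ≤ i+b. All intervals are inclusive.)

Evaluate at each i in [0,4]:
  i=0: ✓ (all of [3,3])
  i=1: ✗ (fails at j=4)
  i=2: ✗ (fails at j=5)
  i=3: ✗ (fails at j=6)
  i=4: ✗ (fails at j=7)

0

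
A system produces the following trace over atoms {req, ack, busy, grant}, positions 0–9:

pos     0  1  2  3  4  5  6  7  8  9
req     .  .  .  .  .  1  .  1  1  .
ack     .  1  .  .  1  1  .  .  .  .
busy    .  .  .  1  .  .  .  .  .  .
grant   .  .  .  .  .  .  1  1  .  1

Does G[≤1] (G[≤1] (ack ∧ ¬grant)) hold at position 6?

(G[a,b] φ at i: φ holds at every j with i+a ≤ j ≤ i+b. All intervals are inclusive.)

False

Check G[≤1] (ack ∧ ¬grant) at every j in [6,7]:
  j=6: fails at 6
  j=7: fails at 7
Fails at j=6 → formula fails.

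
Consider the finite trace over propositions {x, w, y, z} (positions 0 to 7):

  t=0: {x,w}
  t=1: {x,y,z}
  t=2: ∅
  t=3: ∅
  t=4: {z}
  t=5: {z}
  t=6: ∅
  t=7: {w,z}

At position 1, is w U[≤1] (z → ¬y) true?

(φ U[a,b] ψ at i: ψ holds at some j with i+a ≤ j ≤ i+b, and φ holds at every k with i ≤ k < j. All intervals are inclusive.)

Need some j in [1,2] with (z → ¬y), and w at every k in [1,j-1].
  j=1: (z → ¬y) false.
  j=2: (z → ¬y) holds, but w fails at k=1 → not this j.
No j in the window works → until fails.

False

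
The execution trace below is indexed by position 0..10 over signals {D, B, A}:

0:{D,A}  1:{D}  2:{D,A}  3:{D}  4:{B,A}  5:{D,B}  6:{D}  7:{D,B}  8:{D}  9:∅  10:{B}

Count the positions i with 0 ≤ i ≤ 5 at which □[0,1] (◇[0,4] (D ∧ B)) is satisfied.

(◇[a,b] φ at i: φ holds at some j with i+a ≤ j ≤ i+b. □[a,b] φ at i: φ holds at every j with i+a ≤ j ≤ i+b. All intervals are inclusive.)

5

Evaluate at each i in [0,5]:
  i=0: ✗ (fails at j=0)
  i=1: ✓ (all of [1,2])
  i=2: ✓ (all of [2,3])
  i=3: ✓ (all of [3,4])
  i=4: ✓ (all of [4,5])
  i=5: ✓ (all of [5,6])
Positions where it holds: {1, 2, 3, 4, 5} → 5.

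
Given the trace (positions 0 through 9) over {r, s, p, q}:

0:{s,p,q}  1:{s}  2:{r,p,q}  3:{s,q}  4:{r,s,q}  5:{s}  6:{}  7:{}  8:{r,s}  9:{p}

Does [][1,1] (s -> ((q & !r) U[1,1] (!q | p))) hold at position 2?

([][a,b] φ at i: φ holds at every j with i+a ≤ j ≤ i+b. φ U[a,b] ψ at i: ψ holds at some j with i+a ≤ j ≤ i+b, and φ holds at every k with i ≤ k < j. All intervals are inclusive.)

Check (s -> ((q & !r) U[1,1] (!q | p))) at every j in [3,3]:
  j=3: antecedent true; consequent fails → ✗
Fails at j=3 → formula fails.

No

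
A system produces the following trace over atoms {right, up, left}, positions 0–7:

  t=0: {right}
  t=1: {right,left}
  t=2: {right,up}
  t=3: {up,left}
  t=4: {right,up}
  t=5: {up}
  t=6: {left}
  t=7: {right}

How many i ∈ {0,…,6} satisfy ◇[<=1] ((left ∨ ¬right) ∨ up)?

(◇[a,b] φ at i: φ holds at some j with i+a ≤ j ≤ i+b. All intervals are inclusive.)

Evaluate at each i in [0,6]:
  i=0: ✓ (witness j=1)
  i=1: ✓ (witness j=1)
  i=2: ✓ (witness j=2)
  i=3: ✓ (witness j=3)
  i=4: ✓ (witness j=4)
  i=5: ✓ (witness j=5)
  i=6: ✓ (witness j=6)
Positions where it holds: {0, 1, 2, 3, 4, 5, 6} → 7.

7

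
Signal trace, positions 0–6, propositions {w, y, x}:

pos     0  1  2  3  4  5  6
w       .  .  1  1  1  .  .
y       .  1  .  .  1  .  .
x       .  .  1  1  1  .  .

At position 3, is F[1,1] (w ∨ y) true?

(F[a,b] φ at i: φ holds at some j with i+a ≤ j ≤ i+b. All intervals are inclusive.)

Yes

Check (w ∨ y) at each j in [4,4]:
  j=4: true
Found at j=4 → formula holds.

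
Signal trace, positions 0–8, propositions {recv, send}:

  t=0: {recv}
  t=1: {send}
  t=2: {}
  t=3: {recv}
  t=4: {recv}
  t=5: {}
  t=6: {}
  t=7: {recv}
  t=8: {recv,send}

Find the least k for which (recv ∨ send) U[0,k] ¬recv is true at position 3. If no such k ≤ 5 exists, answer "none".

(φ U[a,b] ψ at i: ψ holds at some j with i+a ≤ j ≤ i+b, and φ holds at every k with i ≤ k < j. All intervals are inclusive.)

2

Need earliest j ≥ 3 with ¬recv, and (recv ∨ send) at every k in [3,j-1].
  j=3: rhs fails.
  j=4: rhs fails.
  j=5: rhs holds; lhs holds on [3,4]. k = 2.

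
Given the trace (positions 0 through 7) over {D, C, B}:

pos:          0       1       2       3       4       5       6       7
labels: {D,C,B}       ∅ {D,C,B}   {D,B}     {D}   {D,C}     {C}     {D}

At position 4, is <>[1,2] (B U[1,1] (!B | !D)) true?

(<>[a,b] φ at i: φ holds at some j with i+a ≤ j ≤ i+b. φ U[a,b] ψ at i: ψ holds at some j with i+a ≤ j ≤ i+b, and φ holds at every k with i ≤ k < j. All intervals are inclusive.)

No

Check (B U[1,1] (!B | !D)) at each j in [5,6]:
  j=5: fails
  j=6: fails
No position in the window satisfies it → formula fails.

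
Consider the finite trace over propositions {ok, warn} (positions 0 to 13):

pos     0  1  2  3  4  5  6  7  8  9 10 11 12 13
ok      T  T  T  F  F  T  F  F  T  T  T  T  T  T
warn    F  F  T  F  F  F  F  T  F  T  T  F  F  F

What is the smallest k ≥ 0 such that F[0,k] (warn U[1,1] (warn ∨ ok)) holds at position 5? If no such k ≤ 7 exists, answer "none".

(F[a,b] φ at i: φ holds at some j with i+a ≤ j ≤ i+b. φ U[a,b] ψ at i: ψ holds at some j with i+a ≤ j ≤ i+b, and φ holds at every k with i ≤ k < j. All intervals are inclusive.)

2

Scan j = 5,6,… for (warn U[1,1] (warn ∨ ok)):
  j=5: fails
  j=6: fails
  j=7: holds
First hit at j=7, so smallest k = 7-5 = 2.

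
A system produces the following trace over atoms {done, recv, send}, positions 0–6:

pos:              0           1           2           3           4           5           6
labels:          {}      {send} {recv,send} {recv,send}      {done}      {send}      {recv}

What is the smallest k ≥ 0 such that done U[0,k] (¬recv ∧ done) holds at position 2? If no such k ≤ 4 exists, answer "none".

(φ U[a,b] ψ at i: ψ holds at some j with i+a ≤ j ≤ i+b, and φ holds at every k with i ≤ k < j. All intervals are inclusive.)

Need earliest j ≥ 2 with (¬recv ∧ done), and done at every k in [2,j-1].
  j=2: rhs fails.
  j=3: rhs fails.
  j=4: rhs holds but lhs fails at k=2.
  j=5: rhs fails.
  j=6: rhs fails.
No witness within the range → none.

none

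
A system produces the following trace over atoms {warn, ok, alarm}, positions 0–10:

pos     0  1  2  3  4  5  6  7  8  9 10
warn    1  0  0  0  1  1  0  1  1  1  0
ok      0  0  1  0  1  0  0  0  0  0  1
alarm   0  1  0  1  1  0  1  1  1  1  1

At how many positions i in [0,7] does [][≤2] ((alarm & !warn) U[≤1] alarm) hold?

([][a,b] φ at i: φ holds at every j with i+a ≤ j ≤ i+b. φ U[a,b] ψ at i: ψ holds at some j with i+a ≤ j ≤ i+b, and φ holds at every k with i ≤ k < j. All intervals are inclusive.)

2

Evaluate at each i in [0,7]:
  i=0: ✗ (fails at j=0)
  i=1: ✗ (fails at j=2)
  i=2: ✗ (fails at j=2)
  i=3: ✗ (fails at j=5)
  i=4: ✗ (fails at j=5)
  i=5: ✗ (fails at j=5)
  i=6: ✓ (all of [6,8])
  i=7: ✓ (all of [7,9])
Positions where it holds: {6, 7} → 2.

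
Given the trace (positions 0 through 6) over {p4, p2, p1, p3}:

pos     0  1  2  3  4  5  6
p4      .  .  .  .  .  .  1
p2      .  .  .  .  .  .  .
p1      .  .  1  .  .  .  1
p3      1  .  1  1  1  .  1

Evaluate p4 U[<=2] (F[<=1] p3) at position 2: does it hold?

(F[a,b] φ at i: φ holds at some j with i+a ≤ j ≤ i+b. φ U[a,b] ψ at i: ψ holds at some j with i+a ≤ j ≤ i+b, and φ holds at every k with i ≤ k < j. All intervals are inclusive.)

True

Need some j in [2,4] with F[<=1] p3, and p4 at every k in [2,j-1].
  j=2: F[<=1] p3 holds; no prefix to check → satisfied.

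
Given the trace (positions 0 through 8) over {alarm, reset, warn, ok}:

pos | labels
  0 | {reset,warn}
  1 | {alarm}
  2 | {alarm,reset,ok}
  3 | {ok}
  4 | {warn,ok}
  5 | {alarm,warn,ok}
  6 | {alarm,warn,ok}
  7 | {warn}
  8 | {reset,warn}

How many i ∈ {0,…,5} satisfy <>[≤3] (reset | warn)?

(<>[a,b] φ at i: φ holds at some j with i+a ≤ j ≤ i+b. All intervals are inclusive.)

6

Evaluate at each i in [0,5]:
  i=0: ✓ (witness j=0)
  i=1: ✓ (witness j=2)
  i=2: ✓ (witness j=2)
  i=3: ✓ (witness j=4)
  i=4: ✓ (witness j=4)
  i=5: ✓ (witness j=5)
Positions where it holds: {0, 1, 2, 3, 4, 5} → 6.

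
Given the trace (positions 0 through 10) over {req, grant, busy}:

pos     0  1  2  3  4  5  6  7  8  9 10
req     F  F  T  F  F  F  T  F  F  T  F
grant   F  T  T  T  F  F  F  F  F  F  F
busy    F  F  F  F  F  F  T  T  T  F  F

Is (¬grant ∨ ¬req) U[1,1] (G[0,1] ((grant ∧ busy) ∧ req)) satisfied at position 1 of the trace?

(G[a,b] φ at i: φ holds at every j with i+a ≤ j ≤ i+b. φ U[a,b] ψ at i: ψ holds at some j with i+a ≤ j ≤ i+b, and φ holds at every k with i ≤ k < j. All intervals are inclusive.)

No

Need some j in [2,2] with G[0,1] ((grant ∧ busy) ∧ req), and (¬grant ∨ ¬req) at every k in [1,j-1].
  j=2: G[0,1] ((grant ∧ busy) ∧ req) — fails at 2.
No j in the window works → until fails.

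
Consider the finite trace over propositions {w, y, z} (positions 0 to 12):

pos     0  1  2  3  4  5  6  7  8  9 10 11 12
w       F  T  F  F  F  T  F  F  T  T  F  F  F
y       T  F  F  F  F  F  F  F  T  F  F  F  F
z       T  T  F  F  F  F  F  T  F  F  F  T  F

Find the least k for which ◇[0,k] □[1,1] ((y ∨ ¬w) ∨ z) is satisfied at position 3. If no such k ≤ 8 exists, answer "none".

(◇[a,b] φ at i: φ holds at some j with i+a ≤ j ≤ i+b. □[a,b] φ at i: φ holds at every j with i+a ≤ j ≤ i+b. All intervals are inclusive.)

Scan j = 3,4,… for □[1,1] ((y ∨ ¬w) ∨ z):
  j=3: holds
First hit at j=3, so smallest k = 3-3 = 0.

0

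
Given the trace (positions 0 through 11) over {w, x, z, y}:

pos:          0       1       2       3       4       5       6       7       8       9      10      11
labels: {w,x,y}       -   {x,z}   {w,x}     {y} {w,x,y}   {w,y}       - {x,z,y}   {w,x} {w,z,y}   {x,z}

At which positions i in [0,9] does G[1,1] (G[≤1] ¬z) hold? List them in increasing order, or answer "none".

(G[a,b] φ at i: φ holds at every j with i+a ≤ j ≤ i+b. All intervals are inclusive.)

Evaluate at each i in [0,9]:
  i=0: ✗ (fails at j=1)
  i=1: ✗ (fails at j=2)
  i=2: ✓ (all of [3,3])
  i=3: ✓ (all of [4,4])
  i=4: ✓ (all of [5,5])
  i=5: ✓ (all of [6,6])
  i=6: ✗ (fails at j=7)
  i=7: ✗ (fails at j=8)
  i=8: ✗ (fails at j=9)
  i=9: ✗ (fails at j=10)

2, 3, 4, 5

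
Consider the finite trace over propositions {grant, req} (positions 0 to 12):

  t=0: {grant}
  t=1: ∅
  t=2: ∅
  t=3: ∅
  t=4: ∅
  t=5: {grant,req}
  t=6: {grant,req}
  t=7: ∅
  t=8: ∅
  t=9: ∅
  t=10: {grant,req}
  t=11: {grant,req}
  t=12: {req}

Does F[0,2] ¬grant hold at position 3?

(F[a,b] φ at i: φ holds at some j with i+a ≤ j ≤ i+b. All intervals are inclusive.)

Check ¬grant at each j in [3,5]:
  j=3: true
  j=4: true
  j=5: false
Found at j=3 → formula holds.

Holds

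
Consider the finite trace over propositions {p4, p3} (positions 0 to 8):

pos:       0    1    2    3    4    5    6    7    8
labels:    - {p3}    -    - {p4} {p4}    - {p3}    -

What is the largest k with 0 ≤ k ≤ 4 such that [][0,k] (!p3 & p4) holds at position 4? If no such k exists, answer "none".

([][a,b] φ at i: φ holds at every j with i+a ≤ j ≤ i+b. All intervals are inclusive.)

(!p3 & p4) must hold from j=4 onward; find where it first fails.
  j=4: holds
  j=5: holds
  j=6: fails
Holds on [4,5], so largest k = 1.

1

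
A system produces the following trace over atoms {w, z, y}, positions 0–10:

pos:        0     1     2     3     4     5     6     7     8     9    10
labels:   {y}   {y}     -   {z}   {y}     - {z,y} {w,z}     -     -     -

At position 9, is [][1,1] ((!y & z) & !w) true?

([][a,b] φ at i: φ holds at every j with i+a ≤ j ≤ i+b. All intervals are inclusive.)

No

Check ((!y & z) & !w) at every j in [10,10]:
  j=10: false
Fails at j=10 → formula fails.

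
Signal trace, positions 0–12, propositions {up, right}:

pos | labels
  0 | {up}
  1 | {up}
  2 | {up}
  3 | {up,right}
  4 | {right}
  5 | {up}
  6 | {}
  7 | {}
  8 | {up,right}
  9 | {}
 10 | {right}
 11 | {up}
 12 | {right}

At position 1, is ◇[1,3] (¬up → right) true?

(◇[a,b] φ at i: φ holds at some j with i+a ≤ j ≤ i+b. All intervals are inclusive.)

Holds

Check (¬up → right) at each j in [2,4]:
  j=2: true
  j=3: true
  j=4: true
Found at j=2 → formula holds.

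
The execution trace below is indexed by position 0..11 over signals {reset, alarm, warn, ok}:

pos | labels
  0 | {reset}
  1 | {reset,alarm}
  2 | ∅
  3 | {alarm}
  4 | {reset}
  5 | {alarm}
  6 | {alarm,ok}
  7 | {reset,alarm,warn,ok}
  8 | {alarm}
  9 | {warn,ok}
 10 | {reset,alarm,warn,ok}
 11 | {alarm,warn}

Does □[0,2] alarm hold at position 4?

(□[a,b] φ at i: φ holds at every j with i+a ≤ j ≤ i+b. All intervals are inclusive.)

Check alarm at every j in [4,6]:
  j=4: false
  j=5: true
  j=6: true
Fails at j=4 → formula fails.

No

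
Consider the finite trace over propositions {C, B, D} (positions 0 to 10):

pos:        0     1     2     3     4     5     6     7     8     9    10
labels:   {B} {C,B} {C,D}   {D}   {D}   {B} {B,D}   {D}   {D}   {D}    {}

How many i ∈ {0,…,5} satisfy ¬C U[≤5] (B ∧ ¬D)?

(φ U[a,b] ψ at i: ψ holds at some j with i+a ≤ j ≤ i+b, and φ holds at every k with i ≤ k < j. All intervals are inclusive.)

Evaluate at each i in [0,5]:
  i=0: ✓ (rhs at j=0)
  i=1: ✓ (rhs at j=1)
  i=2: ✗ (lhs fails at k=2 before rhs at j=5)
  i=3: ✓ (rhs at j=5; lhs holds on [3,4])
  i=4: ✓ (rhs at j=5; lhs holds on [4,4])
  i=5: ✓ (rhs at j=5)
Positions where it holds: {0, 1, 3, 4, 5} → 5.

5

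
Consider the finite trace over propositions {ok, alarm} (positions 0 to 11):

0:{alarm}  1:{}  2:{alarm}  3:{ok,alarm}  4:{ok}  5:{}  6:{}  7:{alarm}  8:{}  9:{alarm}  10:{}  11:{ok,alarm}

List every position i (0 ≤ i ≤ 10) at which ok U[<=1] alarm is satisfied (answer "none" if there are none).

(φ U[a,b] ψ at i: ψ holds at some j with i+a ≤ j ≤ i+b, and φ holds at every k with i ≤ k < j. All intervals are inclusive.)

0, 2, 3, 7, 9

Evaluate at each i in [0,10]:
  i=0: ✓ (rhs at j=0)
  i=1: ✗ (lhs fails at k=1 before rhs at j=2)
  i=2: ✓ (rhs at j=2)
  i=3: ✓ (rhs at j=3)
  i=4: ✗ (no rhs in [4,5])
  i=5: ✗ (no rhs in [5,6])
  i=6: ✗ (lhs fails at k=6 before rhs at j=7)
  i=7: ✓ (rhs at j=7)
  i=8: ✗ (lhs fails at k=8 before rhs at j=9)
  i=9: ✓ (rhs at j=9)
  i=10: ✗ (lhs fails at k=10 before rhs at j=11)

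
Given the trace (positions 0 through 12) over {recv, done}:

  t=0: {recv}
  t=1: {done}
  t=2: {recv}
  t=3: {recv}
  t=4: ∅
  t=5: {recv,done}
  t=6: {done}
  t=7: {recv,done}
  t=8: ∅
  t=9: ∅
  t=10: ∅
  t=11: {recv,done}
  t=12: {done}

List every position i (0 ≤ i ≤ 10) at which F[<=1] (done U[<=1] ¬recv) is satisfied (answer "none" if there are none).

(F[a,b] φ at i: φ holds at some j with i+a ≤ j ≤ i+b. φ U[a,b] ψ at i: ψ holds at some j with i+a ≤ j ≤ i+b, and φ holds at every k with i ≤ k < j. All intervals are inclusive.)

0, 1, 3, 4, 5, 6, 7, 8, 9, 10

Evaluate at each i in [0,10]:
  i=0: ✓ (witness j=1)
  i=1: ✓ (witness j=1)
  i=2: ✗ (none in [2,3])
  i=3: ✓ (witness j=4)
  i=4: ✓ (witness j=4)
  i=5: ✓ (witness j=5)
  i=6: ✓ (witness j=6)
  i=7: ✓ (witness j=7)
  i=8: ✓ (witness j=8)
  i=9: ✓ (witness j=9)
  i=10: ✓ (witness j=10)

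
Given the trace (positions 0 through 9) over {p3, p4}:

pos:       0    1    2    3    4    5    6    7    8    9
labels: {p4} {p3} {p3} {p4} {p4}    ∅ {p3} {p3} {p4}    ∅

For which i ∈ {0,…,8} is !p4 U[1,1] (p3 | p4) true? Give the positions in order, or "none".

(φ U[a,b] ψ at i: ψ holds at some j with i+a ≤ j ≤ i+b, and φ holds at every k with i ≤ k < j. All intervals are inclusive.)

Evaluate at each i in [0,8]:
  i=0: ✗ (lhs fails at k=0 before rhs at j=1)
  i=1: ✓ (rhs at j=2; lhs holds on [1,1])
  i=2: ✓ (rhs at j=3; lhs holds on [2,2])
  i=3: ✗ (lhs fails at k=3 before rhs at j=4)
  i=4: ✗ (no rhs in [5,5])
  i=5: ✓ (rhs at j=6; lhs holds on [5,5])
  i=6: ✓ (rhs at j=7; lhs holds on [6,6])
  i=7: ✓ (rhs at j=8; lhs holds on [7,7])
  i=8: ✗ (no rhs in [9,9])

1, 2, 5, 6, 7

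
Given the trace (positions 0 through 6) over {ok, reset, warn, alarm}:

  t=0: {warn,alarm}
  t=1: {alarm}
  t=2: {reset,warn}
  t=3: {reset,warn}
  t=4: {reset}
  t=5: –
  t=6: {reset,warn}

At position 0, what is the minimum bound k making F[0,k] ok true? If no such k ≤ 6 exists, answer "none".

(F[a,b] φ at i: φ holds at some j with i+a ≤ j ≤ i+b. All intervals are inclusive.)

Scan j = 0,1,… for ok:
  j=0: fails
  j=1: fails
  j=2: fails
  j=3: fails
  j=4: fails
  j=5: fails
  j=6: fails
No j in [0,6] satisfies it → none.

none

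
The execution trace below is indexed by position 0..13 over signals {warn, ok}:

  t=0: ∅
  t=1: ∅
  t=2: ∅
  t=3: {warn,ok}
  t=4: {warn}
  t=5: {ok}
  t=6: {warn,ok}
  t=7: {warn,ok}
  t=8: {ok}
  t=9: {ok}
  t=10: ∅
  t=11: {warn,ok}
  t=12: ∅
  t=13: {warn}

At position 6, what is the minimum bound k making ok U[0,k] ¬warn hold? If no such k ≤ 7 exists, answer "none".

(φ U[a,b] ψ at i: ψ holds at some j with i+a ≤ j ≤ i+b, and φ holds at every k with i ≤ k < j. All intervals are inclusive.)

Need earliest j ≥ 6 with ¬warn, and ok at every k in [6,j-1].
  j=6: rhs fails.
  j=7: rhs fails.
  j=8: rhs holds; lhs holds on [6,7]. k = 2.

2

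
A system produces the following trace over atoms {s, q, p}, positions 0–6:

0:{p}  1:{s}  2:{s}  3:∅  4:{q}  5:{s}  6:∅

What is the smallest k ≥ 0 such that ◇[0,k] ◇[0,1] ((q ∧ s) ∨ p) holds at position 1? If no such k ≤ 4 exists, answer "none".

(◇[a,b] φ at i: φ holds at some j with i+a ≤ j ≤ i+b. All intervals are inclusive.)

none

Scan j = 1,2,… for ◇[0,1] ((q ∧ s) ∨ p):
  j=1: fails
  j=2: fails
  j=3: fails
  j=4: fails
  j=5: fails
No j in [1,5] satisfies it → none.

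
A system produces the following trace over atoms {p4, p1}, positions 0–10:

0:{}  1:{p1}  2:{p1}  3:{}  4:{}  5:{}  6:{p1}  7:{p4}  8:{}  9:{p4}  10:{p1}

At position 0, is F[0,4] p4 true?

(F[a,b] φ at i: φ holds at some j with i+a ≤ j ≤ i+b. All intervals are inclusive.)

Check p4 at each j in [0,4]:
  j=0: false
  j=1: false
  j=2: false
  j=3: false
  j=4: false
No position in the window satisfies it → formula fails.

No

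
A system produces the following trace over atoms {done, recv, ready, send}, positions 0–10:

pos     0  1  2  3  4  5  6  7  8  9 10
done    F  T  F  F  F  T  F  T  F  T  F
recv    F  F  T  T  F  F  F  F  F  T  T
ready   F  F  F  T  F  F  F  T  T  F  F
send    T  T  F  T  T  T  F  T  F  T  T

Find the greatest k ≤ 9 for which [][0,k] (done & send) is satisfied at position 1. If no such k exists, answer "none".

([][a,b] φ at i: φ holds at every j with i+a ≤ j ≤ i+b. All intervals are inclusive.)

(done & send) must hold from j=1 onward; find where it first fails.
  j=1: holds
  j=2: fails
Holds on [1,1], so largest k = 0.

0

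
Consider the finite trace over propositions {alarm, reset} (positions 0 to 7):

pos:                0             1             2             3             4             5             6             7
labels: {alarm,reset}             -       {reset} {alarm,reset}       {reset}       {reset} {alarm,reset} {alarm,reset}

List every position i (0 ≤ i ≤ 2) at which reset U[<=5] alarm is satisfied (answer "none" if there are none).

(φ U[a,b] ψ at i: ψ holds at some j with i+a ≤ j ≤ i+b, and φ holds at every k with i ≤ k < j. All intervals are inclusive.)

0, 2

Evaluate at each i in [0,2]:
  i=0: ✓ (rhs at j=0)
  i=1: ✗ (lhs fails at k=1 before rhs at j=3)
  i=2: ✓ (rhs at j=3; lhs holds on [2,2])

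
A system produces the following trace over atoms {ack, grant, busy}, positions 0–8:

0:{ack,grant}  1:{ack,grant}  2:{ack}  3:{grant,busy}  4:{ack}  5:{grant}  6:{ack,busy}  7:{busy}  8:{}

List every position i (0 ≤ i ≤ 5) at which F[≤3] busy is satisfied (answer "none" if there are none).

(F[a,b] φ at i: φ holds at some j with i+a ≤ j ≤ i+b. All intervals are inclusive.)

0, 1, 2, 3, 4, 5

Evaluate at each i in [0,5]:
  i=0: ✓ (witness j=3)
  i=1: ✓ (witness j=3)
  i=2: ✓ (witness j=3)
  i=3: ✓ (witness j=3)
  i=4: ✓ (witness j=6)
  i=5: ✓ (witness j=6)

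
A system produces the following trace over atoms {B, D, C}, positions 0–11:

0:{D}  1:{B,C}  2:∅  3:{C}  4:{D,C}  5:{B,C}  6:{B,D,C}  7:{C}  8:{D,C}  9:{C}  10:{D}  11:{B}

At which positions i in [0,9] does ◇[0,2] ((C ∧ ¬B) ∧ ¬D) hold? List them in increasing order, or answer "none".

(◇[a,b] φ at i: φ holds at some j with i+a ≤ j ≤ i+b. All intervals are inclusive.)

1, 2, 3, 5, 6, 7, 8, 9

Evaluate at each i in [0,9]:
  i=0: ✗ (none in [0,2])
  i=1: ✓ (witness j=3)
  i=2: ✓ (witness j=3)
  i=3: ✓ (witness j=3)
  i=4: ✗ (none in [4,6])
  i=5: ✓ (witness j=7)
  i=6: ✓ (witness j=7)
  i=7: ✓ (witness j=7)
  i=8: ✓ (witness j=9)
  i=9: ✓ (witness j=9)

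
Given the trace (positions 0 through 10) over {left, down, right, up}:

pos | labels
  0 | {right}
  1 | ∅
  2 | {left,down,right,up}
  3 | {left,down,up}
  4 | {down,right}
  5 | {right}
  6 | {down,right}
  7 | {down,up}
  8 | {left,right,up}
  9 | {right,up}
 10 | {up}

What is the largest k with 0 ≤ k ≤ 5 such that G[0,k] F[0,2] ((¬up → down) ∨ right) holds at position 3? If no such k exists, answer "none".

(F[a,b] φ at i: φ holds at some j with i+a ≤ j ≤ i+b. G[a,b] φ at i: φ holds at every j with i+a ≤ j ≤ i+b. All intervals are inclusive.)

F[0,2] ((¬up → down) ∨ right) must hold from j=3 onward; find where it first fails.
  j=3: holds
  j=4: holds
  j=5: holds
  j=6: holds
  j=7: holds
  j=8: holds
Holds through j=8; largest k = 5.

5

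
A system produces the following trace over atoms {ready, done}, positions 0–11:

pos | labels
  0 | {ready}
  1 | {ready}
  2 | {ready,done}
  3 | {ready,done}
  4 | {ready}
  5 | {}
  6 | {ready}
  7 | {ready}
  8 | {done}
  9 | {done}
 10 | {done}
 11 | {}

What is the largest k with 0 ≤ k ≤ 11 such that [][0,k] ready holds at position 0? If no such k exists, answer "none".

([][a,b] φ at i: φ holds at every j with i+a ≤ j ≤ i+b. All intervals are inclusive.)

ready must hold from j=0 onward; find where it first fails.
  j=0: holds
  j=1: holds
  j=2: holds
  j=3: holds
  j=4: holds
  j=5: fails
Holds on [0,4], so largest k = 4.

4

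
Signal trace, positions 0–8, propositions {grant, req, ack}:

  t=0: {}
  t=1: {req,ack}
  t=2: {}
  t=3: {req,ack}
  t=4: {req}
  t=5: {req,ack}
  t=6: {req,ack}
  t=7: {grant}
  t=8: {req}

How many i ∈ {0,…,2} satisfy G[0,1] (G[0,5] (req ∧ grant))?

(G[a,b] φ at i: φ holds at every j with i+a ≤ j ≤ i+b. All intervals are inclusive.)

Evaluate at each i in [0,2]:
  i=0: ✗ (fails at j=0)
  i=1: ✗ (fails at j=1)
  i=2: ✗ (fails at j=2)
Positions where it holds: {} → 0.

0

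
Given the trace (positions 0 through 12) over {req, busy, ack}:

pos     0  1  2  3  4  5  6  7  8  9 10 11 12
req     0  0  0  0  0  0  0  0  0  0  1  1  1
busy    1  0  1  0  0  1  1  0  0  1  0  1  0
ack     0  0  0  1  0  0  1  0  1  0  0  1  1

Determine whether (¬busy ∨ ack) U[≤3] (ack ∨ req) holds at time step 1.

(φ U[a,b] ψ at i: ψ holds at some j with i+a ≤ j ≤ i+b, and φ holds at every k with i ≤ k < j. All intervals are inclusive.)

Need some j in [1,4] with (ack ∨ req), and (¬busy ∨ ack) at every k in [1,j-1].
  j=1: (ack ∨ req) false.
  j=2: (ack ∨ req) false.
  j=3: (ack ∨ req) holds, but (¬busy ∨ ack) fails at k=2 → not this j.
  j=4: (ack ∨ req) false.
No j in the window works → until fails.

Does not hold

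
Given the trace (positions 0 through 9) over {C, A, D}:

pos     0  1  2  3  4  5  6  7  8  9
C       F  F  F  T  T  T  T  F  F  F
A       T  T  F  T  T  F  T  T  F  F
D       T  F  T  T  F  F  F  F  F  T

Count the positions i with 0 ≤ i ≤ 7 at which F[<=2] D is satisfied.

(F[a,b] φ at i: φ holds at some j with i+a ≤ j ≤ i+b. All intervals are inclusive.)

Evaluate at each i in [0,7]:
  i=0: ✓ (witness j=0)
  i=1: ✓ (witness j=2)
  i=2: ✓ (witness j=2)
  i=3: ✓ (witness j=3)
  i=4: ✗ (none in [4,6])
  i=5: ✗ (none in [5,7])
  i=6: ✗ (none in [6,8])
  i=7: ✓ (witness j=9)
Positions where it holds: {0, 1, 2, 3, 7} → 5.

5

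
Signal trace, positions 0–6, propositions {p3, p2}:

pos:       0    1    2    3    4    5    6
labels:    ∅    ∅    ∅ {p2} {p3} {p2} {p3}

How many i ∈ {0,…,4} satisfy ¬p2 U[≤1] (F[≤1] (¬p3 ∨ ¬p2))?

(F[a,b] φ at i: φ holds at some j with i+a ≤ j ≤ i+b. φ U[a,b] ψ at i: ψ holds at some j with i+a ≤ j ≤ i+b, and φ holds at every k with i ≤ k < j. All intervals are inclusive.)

5

Evaluate at each i in [0,4]:
  i=0: ✓ (rhs at j=0)
  i=1: ✓ (rhs at j=1)
  i=2: ✓ (rhs at j=2)
  i=3: ✓ (rhs at j=3)
  i=4: ✓ (rhs at j=4)
Positions where it holds: {0, 1, 2, 3, 4} → 5.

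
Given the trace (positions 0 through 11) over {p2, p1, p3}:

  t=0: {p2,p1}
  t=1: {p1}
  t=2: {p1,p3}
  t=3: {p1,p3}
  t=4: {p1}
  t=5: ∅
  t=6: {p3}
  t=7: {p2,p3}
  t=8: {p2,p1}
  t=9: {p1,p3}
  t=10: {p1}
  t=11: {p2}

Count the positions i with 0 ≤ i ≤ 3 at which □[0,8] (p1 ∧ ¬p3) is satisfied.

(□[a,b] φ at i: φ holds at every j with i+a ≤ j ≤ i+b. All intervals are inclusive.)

0

Evaluate at each i in [0,3]:
  i=0: ✗ (fails at j=2)
  i=1: ✗ (fails at j=2)
  i=2: ✗ (fails at j=2)
  i=3: ✗ (fails at j=3)
Positions where it holds: {} → 0.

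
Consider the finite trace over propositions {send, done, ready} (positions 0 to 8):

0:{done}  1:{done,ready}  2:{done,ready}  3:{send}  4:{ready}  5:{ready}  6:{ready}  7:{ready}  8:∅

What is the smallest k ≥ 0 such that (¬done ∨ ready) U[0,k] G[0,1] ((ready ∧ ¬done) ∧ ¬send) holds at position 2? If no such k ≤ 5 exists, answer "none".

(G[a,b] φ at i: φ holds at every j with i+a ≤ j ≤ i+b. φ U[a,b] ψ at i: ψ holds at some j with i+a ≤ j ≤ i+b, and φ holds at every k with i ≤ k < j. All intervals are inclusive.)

Need earliest j ≥ 2 with G[0,1] ((ready ∧ ¬done) ∧ ¬send), and (¬done ∨ ready) at every k in [2,j-1].
  j=2: rhs fails.
  j=3: rhs fails.
  j=4: rhs holds; lhs holds on [2,3]. k = 2.

2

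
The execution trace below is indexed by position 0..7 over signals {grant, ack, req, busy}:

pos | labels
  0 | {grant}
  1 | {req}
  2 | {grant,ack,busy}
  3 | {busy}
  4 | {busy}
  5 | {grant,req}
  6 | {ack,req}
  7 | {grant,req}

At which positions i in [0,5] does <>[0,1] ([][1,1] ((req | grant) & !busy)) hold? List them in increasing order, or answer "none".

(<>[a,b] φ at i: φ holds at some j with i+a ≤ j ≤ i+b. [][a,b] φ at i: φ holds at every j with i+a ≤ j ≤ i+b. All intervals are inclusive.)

Evaluate at each i in [0,5]:
  i=0: ✓ (witness j=0)
  i=1: ✗ (none in [1,2])
  i=2: ✗ (none in [2,3])
  i=3: ✓ (witness j=4)
  i=4: ✓ (witness j=4)
  i=5: ✓ (witness j=5)

0, 3, 4, 5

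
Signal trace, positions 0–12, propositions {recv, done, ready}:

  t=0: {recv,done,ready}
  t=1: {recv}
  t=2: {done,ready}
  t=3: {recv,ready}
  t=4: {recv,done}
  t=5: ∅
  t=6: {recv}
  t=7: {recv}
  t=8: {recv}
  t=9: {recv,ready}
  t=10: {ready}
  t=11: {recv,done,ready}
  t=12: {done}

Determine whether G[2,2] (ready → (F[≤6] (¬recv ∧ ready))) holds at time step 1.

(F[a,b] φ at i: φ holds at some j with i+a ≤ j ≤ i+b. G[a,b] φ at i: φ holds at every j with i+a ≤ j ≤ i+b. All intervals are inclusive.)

Check (ready → (F[≤6] (¬recv ∧ ready))) at every j in [3,3]:
  j=3: antecedent true; consequent fails (none in [3,9]) → ✗
Fails at j=3 → formula fails.

False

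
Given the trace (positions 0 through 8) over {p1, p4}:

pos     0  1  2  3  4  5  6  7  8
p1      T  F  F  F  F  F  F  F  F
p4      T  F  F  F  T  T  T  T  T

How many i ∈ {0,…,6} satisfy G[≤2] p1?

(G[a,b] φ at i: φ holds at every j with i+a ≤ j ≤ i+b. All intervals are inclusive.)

Evaluate at each i in [0,6]:
  i=0: ✗ (fails at j=1)
  i=1: ✗ (fails at j=1)
  i=2: ✗ (fails at j=2)
  i=3: ✗ (fails at j=3)
  i=4: ✗ (fails at j=4)
  i=5: ✗ (fails at j=5)
  i=6: ✗ (fails at j=6)
Positions where it holds: {} → 0.

0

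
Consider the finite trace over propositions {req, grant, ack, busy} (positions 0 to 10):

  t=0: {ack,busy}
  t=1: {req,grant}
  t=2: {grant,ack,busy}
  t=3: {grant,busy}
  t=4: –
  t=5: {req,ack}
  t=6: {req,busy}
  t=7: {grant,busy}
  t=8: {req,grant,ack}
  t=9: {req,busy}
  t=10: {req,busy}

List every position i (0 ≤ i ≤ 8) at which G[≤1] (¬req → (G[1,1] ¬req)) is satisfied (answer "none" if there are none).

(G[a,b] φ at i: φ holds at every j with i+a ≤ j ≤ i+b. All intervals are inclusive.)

Evaluate at each i in [0,8]:
  i=0: ✗ (fails at j=0)
  i=1: ✓ (all of [1,2])
  i=2: ✓ (all of [2,3])
  i=3: ✗ (fails at j=4)
  i=4: ✗ (fails at j=4)
  i=5: ✓ (all of [5,6])
  i=6: ✗ (fails at j=7)
  i=7: ✗ (fails at j=7)
  i=8: ✓ (all of [8,9])

1, 2, 5, 8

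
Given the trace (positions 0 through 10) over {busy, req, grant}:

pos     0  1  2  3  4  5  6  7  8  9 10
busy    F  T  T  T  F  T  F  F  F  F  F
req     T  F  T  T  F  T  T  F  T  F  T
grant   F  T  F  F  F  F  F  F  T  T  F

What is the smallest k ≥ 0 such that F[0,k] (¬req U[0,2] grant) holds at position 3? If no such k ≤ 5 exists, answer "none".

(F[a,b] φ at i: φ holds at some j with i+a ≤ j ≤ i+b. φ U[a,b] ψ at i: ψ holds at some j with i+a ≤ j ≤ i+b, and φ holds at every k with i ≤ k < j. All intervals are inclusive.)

4

Scan j = 3,4,… for (¬req U[0,2] grant):
  j=3: fails
  j=4: fails
  j=5: fails
  j=6: fails
  j=7: holds
First hit at j=7, so smallest k = 7-3 = 4.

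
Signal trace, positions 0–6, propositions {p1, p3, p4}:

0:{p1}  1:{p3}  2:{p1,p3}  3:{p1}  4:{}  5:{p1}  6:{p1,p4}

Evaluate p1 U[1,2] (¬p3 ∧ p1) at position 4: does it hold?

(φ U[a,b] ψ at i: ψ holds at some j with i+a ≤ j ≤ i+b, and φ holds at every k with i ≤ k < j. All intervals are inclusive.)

Need some j in [5,6] with (¬p3 ∧ p1), and p1 at every k in [4,j-1].
  j=5: (¬p3 ∧ p1) holds, but p1 fails at k=4 → not this j.
  j=6: (¬p3 ∧ p1) holds, but p1 fails at k=4 → not this j.
No j in the window works → until fails.

No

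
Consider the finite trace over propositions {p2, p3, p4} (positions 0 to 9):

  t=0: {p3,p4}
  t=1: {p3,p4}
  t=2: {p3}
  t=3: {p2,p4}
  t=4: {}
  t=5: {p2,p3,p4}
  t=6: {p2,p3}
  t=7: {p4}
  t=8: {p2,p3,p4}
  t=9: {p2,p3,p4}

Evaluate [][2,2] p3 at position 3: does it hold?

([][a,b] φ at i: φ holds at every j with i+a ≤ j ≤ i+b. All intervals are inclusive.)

Check p3 at every j in [5,5]:
  j=5: true
All positions satisfy it → formula holds.

True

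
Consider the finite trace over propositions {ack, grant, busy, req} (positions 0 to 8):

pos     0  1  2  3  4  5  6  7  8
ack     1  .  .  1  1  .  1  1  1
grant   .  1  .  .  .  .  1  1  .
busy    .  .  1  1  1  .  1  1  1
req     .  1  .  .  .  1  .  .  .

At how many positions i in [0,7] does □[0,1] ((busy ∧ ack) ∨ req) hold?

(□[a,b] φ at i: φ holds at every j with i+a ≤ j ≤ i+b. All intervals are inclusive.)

5

Evaluate at each i in [0,7]:
  i=0: ✗ (fails at j=0)
  i=1: ✗ (fails at j=2)
  i=2: ✗ (fails at j=2)
  i=3: ✓ (all of [3,4])
  i=4: ✓ (all of [4,5])
  i=5: ✓ (all of [5,6])
  i=6: ✓ (all of [6,7])
  i=7: ✓ (all of [7,8])
Positions where it holds: {3, 4, 5, 6, 7} → 5.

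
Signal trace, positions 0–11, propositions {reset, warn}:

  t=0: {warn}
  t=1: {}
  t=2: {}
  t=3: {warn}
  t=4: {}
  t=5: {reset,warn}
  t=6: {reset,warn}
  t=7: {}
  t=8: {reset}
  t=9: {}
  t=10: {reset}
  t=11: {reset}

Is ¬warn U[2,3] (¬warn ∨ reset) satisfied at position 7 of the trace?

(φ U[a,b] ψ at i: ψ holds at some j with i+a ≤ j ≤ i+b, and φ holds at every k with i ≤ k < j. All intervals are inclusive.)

True

Need some j in [9,10] with (¬warn ∨ reset), and ¬warn at every k in [7,j-1].
  j=9: (¬warn ∨ reset) holds; ¬warn holds at every k in [7,8] → satisfied.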